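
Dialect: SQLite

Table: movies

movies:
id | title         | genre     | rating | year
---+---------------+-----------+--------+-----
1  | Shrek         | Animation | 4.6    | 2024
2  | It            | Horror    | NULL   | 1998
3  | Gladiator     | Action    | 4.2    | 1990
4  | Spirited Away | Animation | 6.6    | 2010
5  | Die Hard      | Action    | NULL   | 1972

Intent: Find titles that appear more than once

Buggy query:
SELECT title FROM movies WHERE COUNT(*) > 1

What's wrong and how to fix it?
Bug: WHERE can't reference COUNT(*); aggregates are computed after WHERE

Fix: Group first, then use HAVING for the count condition

Corrected query:
SELECT title FROM movies GROUP BY title HAVING COUNT(*) > 1

Result:
(no rows)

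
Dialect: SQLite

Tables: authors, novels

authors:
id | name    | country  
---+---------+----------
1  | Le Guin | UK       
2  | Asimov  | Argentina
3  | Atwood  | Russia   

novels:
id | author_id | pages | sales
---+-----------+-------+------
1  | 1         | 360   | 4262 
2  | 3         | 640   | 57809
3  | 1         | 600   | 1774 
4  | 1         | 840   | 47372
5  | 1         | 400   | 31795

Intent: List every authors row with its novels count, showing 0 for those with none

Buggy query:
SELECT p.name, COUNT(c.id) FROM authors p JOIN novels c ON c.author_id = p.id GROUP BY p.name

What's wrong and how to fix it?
Bug: An inner join excludes parents with zero children

Fix: Switch to LEFT JOIN to retain unmatched parent rows

Corrected query:
SELECT p.name, COUNT(c.id) FROM authors p LEFT JOIN novels c ON c.author_id = p.id GROUP BY p.name

Result:
name    | COUNT(c.id)
--------+------------
Asimov  | 0          
Atwood  | 1          
Le Guin | 4          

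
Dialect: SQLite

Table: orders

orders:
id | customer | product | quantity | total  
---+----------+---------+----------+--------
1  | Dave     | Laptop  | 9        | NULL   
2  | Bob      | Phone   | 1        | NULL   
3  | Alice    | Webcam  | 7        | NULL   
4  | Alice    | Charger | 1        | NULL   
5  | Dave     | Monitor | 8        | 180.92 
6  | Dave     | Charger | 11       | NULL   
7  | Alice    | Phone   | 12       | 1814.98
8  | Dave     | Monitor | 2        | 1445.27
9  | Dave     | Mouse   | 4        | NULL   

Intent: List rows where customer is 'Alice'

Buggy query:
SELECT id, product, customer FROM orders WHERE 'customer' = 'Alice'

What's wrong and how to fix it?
Bug: 'customer' in single quotes is a string literal, not the column; the comparison is literal-vs-literal and never true

Fix: Remove the quotes around the column name (or use double quotes for an identifier)

Corrected query:
SELECT id, product, customer FROM orders WHERE customer = 'Alice'

Result:
id | product | customer
---+---------+---------
3  | Webcam  | Alice   
4  | Charger | Alice   
7  | Phone   | Alice   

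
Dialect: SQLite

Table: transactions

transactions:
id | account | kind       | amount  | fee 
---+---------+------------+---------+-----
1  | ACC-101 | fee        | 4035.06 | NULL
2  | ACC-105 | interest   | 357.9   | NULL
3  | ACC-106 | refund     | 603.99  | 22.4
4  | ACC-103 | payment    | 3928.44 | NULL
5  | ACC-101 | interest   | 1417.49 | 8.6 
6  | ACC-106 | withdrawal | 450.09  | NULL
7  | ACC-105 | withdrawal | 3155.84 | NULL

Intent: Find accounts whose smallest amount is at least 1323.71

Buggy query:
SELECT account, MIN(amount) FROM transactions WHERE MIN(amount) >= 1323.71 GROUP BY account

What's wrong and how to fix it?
Bug: Aggregates like MIN are computed per group after WHERE runs

Fix: Replace WHERE with HAVING after the GROUP BY

Corrected query:
SELECT account, MIN(amount) FROM transactions GROUP BY account HAVING MIN(amount) >= 1323.71

Result:
account | MIN(amount)
--------+------------
ACC-101 | 1417.49    
ACC-103 | 3928.44    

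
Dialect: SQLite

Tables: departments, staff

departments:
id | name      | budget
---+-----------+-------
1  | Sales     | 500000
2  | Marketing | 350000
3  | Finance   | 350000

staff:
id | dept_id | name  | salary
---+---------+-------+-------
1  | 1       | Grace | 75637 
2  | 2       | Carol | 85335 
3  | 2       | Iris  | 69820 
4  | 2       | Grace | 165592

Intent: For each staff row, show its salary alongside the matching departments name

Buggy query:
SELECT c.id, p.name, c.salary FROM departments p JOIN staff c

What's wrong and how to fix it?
Bug: Missing join condition: each staff row is matched to all departments rows instead of just its own

Fix: Specify the join condition linking the foreign key to the parent id

Corrected query:
SELECT c.id, p.name, c.salary FROM departments p JOIN staff c ON c.dept_id = p.id

Result:
id | name      | salary
---+-----------+-------
1  | Sales     | 75637 
2  | Marketing | 85335 
3  | Marketing | 69820 
4  | Marketing | 165592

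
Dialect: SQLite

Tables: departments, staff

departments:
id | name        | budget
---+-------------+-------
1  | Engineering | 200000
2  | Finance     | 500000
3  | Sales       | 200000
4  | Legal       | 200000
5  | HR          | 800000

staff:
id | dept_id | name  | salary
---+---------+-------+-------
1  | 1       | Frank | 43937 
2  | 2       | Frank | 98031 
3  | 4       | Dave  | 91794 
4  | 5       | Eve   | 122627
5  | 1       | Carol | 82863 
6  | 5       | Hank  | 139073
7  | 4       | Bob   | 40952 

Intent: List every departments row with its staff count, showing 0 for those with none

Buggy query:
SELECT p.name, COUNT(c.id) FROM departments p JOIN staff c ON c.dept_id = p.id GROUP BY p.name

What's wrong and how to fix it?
Bug: INNER JOIN drops departments rows that have no matching staff rows

Fix: Switch to LEFT JOIN to retain unmatched parent rows

Corrected query:
SELECT p.name, COUNT(c.id) FROM departments p LEFT JOIN staff c ON c.dept_id = p.id GROUP BY p.name

Result:
name        | COUNT(c.id)
------------+------------
Engineering | 2          
Finance     | 1          
HR          | 2          
Legal       | 2          
Sales       | 0          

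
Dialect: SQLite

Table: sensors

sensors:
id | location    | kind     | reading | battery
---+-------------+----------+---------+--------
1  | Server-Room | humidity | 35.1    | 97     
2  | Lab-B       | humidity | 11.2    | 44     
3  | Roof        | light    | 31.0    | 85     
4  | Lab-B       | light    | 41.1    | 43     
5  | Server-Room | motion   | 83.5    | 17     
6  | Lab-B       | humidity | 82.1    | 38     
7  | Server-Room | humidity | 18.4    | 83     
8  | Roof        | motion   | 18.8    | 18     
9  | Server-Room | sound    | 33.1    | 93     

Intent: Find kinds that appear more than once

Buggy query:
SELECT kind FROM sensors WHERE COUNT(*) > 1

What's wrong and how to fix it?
Bug: COUNT(*) is an aggregate and cannot be used in WHERE

Fix: GROUP BY kind, then filter groups with HAVING COUNT(*) > 1

Corrected query:
SELECT kind FROM sensors GROUP BY kind HAVING COUNT(*) > 1

Result:
kind    
--------
humidity
light   
motion  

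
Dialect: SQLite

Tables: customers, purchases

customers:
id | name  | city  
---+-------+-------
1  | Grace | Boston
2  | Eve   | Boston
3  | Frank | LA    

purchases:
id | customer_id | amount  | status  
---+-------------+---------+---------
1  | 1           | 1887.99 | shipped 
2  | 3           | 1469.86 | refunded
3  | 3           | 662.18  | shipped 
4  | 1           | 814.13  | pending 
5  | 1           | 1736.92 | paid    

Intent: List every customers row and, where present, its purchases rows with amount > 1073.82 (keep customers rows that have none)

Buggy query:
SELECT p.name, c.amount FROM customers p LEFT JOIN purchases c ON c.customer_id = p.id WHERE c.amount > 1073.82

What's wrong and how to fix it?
Bug: Filtering c.amount in WHERE discards the NULL rows produced by LEFT JOIN, turning it into an inner join

Fix: Put 'c.amount > 1073.82' in the JOIN's ON clause instead of WHERE

Corrected query:
SELECT p.name, c.amount FROM customers p LEFT JOIN purchases c ON c.customer_id = p.id AND c.amount > 1073.82

Result:
name  | amount 
------+--------
Grace | 1736.92
Grace | 1887.99
Eve   | NULL   
Frank | 1469.86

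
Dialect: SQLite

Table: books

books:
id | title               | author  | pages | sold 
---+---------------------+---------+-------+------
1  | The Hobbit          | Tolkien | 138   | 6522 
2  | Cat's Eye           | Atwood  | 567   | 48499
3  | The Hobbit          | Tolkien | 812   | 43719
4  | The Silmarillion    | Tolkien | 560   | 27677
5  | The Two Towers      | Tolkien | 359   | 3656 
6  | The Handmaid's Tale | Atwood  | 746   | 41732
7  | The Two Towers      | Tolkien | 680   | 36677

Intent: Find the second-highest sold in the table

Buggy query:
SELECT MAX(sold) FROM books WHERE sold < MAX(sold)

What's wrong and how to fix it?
Bug: The inner MAX is an aggregate inside WHERE, which is not allowed

Fix: Compute the overall MAX in a subquery, then take MAX of rows below it

Corrected query:
SELECT MAX(sold) FROM books WHERE sold < (SELECT MAX(sold) FROM books)

Result:
MAX(sold)
---------
43719    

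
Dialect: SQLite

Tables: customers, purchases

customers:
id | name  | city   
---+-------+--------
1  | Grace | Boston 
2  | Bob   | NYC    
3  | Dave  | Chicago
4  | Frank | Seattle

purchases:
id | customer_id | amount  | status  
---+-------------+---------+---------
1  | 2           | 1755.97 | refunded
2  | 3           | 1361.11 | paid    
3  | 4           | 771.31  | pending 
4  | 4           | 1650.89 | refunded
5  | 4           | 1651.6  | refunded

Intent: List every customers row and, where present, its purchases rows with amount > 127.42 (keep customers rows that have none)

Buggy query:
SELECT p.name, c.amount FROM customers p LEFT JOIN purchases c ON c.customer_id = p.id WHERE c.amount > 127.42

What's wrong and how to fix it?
Bug: A WHERE condition on the right-hand table after LEFT JOIN drops unmatched parents

Fix: Put 'c.amount > 127.42' in the JOIN's ON clause instead of WHERE

Corrected query:
SELECT p.name, c.amount FROM customers p LEFT JOIN purchases c ON c.customer_id = p.id AND c.amount > 127.42

Result:
name  | amount 
------+--------
Grace | NULL   
Bob   | 1755.97
Dave  | 1361.11
Frank | 771.31 
Frank | 1650.89
Frank | 1651.6 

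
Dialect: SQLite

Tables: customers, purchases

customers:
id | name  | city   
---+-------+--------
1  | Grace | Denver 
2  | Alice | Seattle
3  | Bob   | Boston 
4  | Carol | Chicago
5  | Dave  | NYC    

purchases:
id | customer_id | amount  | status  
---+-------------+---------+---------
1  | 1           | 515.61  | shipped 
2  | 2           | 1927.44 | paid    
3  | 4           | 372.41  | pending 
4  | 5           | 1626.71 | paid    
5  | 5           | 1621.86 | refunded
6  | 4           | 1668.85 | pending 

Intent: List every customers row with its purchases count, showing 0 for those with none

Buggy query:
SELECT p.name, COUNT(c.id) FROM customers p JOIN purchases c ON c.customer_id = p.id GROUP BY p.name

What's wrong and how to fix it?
Bug: INNER JOIN drops customers rows that have no matching purchases rows

Fix: Use LEFT JOIN so parents without children still appear (COUNT(c.id) gives 0)

Corrected query:
SELECT p.name, COUNT(c.id) FROM customers p LEFT JOIN purchases c ON c.customer_id = p.id GROUP BY p.name

Result:
name  | COUNT(c.id)
------+------------
Alice | 1          
Bob   | 0          
Carol | 2          
Dave  | 2          
Grace | 1          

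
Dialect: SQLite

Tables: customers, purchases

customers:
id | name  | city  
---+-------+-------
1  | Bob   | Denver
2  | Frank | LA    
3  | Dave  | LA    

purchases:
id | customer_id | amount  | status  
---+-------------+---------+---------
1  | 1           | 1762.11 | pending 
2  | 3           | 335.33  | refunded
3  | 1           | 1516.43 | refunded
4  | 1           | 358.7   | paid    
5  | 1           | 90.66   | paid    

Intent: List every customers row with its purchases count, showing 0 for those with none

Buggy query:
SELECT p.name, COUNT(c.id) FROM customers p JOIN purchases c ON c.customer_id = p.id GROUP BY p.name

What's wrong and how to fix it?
Bug: INNER JOIN drops customers rows that have no matching purchases rows

Fix: Use LEFT JOIN so parents without children still appear (COUNT(c.id) gives 0)

Corrected query:
SELECT p.name, COUNT(c.id) FROM customers p LEFT JOIN purchases c ON c.customer_id = p.id GROUP BY p.name

Result:
name  | COUNT(c.id)
------+------------
Bob   | 4          
Dave  | 1          
Frank | 0          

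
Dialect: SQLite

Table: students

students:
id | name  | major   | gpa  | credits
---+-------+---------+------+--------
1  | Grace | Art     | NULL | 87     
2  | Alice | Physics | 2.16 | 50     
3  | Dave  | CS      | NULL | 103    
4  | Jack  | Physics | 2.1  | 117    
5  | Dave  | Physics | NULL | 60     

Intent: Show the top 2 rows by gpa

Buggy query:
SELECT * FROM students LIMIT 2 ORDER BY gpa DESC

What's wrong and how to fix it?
Bug: LIMIT must come after ORDER BY

Fix: Sort with ORDER BY, then apply LIMIT

Corrected query:
SELECT * FROM students ORDER BY gpa DESC LIMIT 2

Result:
id | name  | major   | gpa  | credits
---+-------+---------+------+--------
2  | Alice | Physics | 2.16 | 50     
4  | Jack  | Physics | 2.1  | 117    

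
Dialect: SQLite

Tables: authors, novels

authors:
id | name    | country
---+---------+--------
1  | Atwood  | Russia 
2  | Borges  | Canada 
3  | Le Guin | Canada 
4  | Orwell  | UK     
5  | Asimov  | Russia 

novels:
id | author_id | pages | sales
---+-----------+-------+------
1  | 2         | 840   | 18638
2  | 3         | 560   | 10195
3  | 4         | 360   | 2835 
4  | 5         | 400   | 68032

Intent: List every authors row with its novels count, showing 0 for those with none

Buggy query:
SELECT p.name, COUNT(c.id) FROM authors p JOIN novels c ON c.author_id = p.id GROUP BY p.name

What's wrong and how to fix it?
Bug: An inner join excludes parents with zero children

Fix: Switch to LEFT JOIN to retain unmatched parent rows

Corrected query:
SELECT p.name, COUNT(c.id) FROM authors p LEFT JOIN novels c ON c.author_id = p.id GROUP BY p.name

Result:
name    | COUNT(c.id)
--------+------------
Asimov  | 1          
Atwood  | 0          
Borges  | 1          
Le Guin | 1          
Orwell  | 1          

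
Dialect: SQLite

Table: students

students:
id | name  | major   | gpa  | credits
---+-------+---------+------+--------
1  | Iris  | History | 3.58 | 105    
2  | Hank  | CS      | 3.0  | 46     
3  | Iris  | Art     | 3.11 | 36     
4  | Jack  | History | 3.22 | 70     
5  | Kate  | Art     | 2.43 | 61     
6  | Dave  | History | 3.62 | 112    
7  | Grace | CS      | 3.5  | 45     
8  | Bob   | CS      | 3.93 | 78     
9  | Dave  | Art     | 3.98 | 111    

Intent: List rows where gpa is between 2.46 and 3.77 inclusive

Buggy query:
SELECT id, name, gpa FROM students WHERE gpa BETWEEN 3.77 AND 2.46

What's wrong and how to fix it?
Bug: BETWEEN expects the lower bound first; with 3.77 AND 2.46 the range is empty

Fix: Swap the bounds so the smaller value comes first

Corrected query:
SELECT id, name, gpa FROM students WHERE gpa BETWEEN 2.46 AND 3.77

Result:
id | name  | gpa 
---+-------+-----
1  | Iris  | 3.58
2  | Hank  | 3   
3  | Iris  | 3.11
4  | Jack  | 3.22
6  | Dave  | 3.62
7  | Grace | 3.5 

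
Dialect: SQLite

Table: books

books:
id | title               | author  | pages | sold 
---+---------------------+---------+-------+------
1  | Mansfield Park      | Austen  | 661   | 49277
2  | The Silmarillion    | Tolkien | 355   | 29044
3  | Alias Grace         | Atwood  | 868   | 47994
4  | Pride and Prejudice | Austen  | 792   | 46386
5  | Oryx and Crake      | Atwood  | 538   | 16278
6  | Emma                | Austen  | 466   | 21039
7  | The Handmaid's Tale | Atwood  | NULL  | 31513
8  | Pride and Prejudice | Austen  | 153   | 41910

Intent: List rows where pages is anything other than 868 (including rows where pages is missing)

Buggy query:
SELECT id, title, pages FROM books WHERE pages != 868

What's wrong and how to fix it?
Bug: 'pages != 868' is unknown when pages is NULL, so NULL rows are silently excluded

Fix: Handle NULL separately with IS NULL alongside the inequality

Corrected query:
SELECT id, title, pages FROM books WHERE pages != 868 OR pages IS NULL

Result:
id | title               | pages
---+---------------------+------
1  | Mansfield Park      | 661  
2  | The Silmarillion    | 355  
4  | Pride and Prejudice | 792  
5  | Oryx and Crake      | 538  
6  | Emma                | 466  
7  | The Handmaid's Tale | NULL 
8  | Pride and Prejudice | 153  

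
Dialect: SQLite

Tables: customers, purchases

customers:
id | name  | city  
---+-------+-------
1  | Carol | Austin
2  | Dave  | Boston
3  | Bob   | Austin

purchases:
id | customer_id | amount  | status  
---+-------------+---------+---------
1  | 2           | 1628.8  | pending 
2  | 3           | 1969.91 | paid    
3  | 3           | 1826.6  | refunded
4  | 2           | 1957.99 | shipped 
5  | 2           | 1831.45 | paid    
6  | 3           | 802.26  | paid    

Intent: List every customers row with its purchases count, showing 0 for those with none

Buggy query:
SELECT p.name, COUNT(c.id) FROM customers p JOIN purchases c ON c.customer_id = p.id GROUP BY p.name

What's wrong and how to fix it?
Bug: An inner join excludes parents with zero children

Fix: Switch to LEFT JOIN to retain unmatched parent rows

Corrected query:
SELECT p.name, COUNT(c.id) FROM customers p LEFT JOIN purchases c ON c.customer_id = p.id GROUP BY p.name

Result:
name  | COUNT(c.id)
------+------------
Bob   | 3          
Carol | 0          
Dave  | 3          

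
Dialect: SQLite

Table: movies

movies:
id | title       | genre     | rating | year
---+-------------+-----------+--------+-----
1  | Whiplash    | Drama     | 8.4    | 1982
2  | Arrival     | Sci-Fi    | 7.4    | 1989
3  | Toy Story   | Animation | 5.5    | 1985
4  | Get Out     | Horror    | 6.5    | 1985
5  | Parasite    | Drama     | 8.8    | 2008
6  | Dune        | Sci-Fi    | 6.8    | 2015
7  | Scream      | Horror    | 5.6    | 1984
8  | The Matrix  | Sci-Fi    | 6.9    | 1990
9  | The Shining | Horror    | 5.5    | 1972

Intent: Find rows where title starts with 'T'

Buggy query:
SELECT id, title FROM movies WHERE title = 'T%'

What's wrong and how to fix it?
Bug: '=' compares the literal string including the % character; pattern matching needs LIKE

Fix: Use LIKE for wildcard pattern matching

Corrected query:
SELECT id, title FROM movies WHERE title LIKE 'T%'

Result:
id | title      
---+------------
3  | Toy Story  
8  | The Matrix 
9  | The Shining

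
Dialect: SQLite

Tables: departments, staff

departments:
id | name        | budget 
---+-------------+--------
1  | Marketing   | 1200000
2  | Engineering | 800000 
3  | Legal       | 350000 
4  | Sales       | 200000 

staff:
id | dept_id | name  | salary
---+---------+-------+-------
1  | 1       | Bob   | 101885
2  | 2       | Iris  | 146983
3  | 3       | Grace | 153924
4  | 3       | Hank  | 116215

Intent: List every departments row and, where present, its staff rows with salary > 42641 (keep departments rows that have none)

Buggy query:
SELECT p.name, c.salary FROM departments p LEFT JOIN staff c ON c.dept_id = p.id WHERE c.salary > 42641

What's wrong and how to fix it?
Bug: A WHERE condition on the right-hand table after LEFT JOIN drops unmatched parents

Fix: Put 'c.salary > 42641' in the JOIN's ON clause instead of WHERE

Corrected query:
SELECT p.name, c.salary FROM departments p LEFT JOIN staff c ON c.dept_id = p.id AND c.salary > 42641

Result:
name        | salary
------------+-------
Marketing   | 101885
Engineering | 146983
Legal       | 116215
Legal       | 153924
Sales       | NULL  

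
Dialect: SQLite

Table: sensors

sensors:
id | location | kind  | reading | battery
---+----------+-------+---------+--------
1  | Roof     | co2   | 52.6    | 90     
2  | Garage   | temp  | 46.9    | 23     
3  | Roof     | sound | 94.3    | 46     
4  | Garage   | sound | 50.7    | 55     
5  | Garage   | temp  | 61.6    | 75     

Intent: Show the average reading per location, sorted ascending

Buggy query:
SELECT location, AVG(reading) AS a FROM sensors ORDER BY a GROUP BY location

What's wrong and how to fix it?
Bug: ORDER BY appears before GROUP BY; SQL clause order requires GROUP BY first

Fix: Reorder: SELECT … FROM … GROUP BY … ORDER BY …

Corrected query:
SELECT location, AVG(reading) AS a FROM sensors GROUP BY location ORDER BY a

Result:
location | a        
---------+----------
Garage   | 53.066667
Roof     | 73.45    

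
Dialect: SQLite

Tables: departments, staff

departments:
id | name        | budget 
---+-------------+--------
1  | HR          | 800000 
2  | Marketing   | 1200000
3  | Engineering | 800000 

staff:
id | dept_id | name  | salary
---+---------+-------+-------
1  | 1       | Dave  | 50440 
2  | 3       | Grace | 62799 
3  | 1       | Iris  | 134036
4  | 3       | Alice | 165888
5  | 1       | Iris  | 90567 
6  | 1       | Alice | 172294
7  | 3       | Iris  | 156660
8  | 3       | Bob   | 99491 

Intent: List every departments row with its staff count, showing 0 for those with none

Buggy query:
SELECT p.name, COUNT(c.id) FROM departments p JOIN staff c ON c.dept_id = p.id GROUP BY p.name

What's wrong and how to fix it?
Bug: INNER JOIN drops departments rows that have no matching staff rows

Fix: Switch to LEFT JOIN to retain unmatched parent rows

Corrected query:
SELECT p.name, COUNT(c.id) FROM departments p LEFT JOIN staff c ON c.dept_id = p.id GROUP BY p.name

Result:
name        | COUNT(c.id)
------------+------------
Engineering | 4          
HR          | 4          
Marketing   | 0          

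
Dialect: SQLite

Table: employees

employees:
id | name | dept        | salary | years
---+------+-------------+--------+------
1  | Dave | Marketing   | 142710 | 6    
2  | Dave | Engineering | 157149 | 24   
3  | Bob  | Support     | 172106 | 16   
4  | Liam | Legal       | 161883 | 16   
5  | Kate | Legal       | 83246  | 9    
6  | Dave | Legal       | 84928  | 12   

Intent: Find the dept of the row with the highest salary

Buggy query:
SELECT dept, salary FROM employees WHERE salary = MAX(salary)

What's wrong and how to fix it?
Bug: WHERE is evaluated per row; an aggregate over the whole table isn't defined there

Fix: Use a subquery: WHERE salary = (SELECT MAX(salary) FROM employees)

Corrected query:
SELECT dept, salary FROM employees WHERE salary = (SELECT MAX(salary) FROM employees)

Result:
dept    | salary
--------+-------
Support | 172106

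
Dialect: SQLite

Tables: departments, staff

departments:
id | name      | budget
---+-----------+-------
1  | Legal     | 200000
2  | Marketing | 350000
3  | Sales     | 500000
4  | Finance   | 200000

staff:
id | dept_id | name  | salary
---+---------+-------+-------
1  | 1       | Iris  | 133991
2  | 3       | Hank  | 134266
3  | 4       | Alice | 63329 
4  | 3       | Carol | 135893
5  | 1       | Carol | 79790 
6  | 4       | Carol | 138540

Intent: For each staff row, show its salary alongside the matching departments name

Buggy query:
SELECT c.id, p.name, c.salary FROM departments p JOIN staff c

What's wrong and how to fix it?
Bug: Missing join condition: each staff row is matched to all departments rows instead of just its own

Fix: Specify the join condition linking the foreign key to the parent id

Corrected query:
SELECT c.id, p.name, c.salary FROM departments p JOIN staff c ON c.dept_id = p.id

Result:
id | name    | salary
---+---------+-------
1  | Legal   | 133991
2  | Sales   | 134266
3  | Finance | 63329 
4  | Sales   | 135893
5  | Legal   | 79790 
6  | Finance | 138540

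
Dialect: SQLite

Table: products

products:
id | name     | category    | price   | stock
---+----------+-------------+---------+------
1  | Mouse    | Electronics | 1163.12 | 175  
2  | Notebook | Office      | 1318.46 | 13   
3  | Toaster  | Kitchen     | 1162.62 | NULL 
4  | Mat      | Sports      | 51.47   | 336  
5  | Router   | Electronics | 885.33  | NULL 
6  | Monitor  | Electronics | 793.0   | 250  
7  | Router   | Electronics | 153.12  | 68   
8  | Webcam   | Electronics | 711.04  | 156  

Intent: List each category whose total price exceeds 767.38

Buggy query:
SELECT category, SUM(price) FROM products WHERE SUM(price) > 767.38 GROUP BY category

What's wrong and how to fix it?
Bug: Aggregate functions cannot appear in a WHERE clause

Fix: Move the aggregate condition to a HAVING clause

Corrected query:
SELECT category, SUM(price) FROM products GROUP BY category HAVING SUM(price) > 767.38

Result:
category    | SUM(price)
------------+-----------
Electronics | 3705.61   
Kitchen     | 1162.62   
Office      | 1318.46   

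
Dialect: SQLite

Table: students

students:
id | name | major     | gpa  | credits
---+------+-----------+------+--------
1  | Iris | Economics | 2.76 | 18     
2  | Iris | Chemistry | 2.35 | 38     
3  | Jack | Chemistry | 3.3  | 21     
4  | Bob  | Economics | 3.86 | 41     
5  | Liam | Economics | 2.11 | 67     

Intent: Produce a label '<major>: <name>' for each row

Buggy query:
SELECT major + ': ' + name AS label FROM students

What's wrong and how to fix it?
Bug: '+' is numeric addition; on text columns SQLite converts them to 0 instead of concatenating

Fix: Use the || operator for string concatenation

Corrected query:
SELECT major || ': ' || name AS label FROM students

Result:
label          
---------------
Economics: Iris
Chemistry: Iris
Chemistry: Jack
Economics: Bob 
Economics: Liam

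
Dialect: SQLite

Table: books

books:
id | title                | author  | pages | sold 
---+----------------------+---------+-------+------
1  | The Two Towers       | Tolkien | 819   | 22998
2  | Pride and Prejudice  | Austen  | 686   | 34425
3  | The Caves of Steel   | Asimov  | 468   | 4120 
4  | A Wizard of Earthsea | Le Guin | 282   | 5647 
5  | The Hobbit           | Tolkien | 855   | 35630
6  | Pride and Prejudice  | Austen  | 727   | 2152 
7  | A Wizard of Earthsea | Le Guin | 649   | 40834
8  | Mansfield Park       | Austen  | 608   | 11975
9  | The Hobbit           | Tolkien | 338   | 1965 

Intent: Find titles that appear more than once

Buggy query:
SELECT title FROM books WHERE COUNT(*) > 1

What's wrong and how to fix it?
Bug: COUNT(*) is an aggregate and cannot be used in WHERE

Fix: GROUP BY title, then filter groups with HAVING COUNT(*) > 1

Corrected query:
SELECT title FROM books GROUP BY title HAVING COUNT(*) > 1

Result:
title               
--------------------
A Wizard of Earthsea
Pride and Prejudice 
The Hobbit          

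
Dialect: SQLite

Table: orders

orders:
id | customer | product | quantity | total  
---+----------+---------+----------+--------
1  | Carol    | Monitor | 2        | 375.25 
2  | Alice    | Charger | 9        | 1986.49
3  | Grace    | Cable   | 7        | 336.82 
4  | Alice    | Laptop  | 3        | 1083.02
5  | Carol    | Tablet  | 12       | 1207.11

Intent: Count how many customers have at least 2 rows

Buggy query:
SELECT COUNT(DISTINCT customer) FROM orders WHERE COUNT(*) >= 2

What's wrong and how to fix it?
Bug: COUNT(*) cannot appear in WHERE; the per-group count doesn't exist yet

Fix: Group first with HAVING COUNT(*) >= 2, then COUNT the resulting groups

Corrected query:
SELECT COUNT(*) FROM (SELECT customer FROM orders GROUP BY customer HAVING COUNT(*) >= 2)

Result:
COUNT(*)
--------
2       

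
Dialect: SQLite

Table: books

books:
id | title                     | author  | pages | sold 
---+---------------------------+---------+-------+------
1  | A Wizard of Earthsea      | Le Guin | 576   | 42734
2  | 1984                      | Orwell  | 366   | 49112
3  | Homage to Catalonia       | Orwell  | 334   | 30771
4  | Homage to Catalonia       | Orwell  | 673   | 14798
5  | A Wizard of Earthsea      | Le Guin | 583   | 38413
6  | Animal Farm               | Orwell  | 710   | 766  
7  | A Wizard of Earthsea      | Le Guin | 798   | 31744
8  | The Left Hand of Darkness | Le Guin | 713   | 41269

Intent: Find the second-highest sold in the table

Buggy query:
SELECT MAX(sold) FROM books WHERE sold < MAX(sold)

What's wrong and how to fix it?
Bug: MAX(sold) on the right of the comparison is an aggregate-in-WHERE error

Fix: Put the inner MAX in a scalar subquery

Corrected query:
SELECT MAX(sold) FROM books WHERE sold < (SELECT MAX(sold) FROM books)

Result:
MAX(sold)
---------
42734    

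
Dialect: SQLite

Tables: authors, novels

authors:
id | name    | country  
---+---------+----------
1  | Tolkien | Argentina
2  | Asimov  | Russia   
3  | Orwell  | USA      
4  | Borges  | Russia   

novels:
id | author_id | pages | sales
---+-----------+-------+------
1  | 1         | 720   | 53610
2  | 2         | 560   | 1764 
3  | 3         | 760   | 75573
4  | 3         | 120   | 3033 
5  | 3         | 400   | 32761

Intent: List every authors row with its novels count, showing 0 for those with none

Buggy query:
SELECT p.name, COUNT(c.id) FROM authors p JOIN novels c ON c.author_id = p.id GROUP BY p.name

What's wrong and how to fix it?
Bug: An inner join excludes parents with zero children

Fix: Use LEFT JOIN so parents without children still appear (COUNT(c.id) gives 0)

Corrected query:
SELECT p.name, COUNT(c.id) FROM authors p LEFT JOIN novels c ON c.author_id = p.id GROUP BY p.name

Result:
name    | COUNT(c.id)
--------+------------
Asimov  | 1          
Borges  | 0          
Orwell  | 3          
Tolkien | 1          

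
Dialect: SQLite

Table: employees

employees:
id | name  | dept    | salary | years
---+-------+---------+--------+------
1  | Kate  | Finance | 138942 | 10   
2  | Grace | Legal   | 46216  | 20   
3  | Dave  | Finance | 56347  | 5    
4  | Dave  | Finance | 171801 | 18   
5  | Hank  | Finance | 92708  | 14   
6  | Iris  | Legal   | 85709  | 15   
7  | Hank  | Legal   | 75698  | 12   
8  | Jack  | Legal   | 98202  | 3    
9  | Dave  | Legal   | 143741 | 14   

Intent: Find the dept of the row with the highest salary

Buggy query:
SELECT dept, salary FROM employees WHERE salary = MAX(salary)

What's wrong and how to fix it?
Bug: WHERE is evaluated per row; an aggregate over the whole table isn't defined there

Fix: Use a subquery: WHERE salary = (SELECT MAX(salary) FROM employees)

Corrected query:
SELECT dept, salary FROM employees WHERE salary = (SELECT MAX(salary) FROM employees)

Result:
dept    | salary
--------+-------
Finance | 171801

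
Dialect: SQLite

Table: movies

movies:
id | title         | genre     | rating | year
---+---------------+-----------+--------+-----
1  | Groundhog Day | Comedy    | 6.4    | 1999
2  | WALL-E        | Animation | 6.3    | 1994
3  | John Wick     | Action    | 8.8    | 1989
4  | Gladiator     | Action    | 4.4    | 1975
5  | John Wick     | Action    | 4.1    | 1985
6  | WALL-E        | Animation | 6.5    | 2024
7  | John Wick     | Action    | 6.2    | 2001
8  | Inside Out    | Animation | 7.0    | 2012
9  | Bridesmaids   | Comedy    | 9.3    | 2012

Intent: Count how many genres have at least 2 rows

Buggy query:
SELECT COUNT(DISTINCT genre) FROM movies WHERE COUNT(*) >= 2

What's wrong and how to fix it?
Bug: COUNT(*) cannot appear in WHERE; the per-group count doesn't exist yet

Fix: Group first with HAVING COUNT(*) >= 2, then COUNT the resulting groups

Corrected query:
SELECT COUNT(*) FROM (SELECT genre FROM movies GROUP BY genre HAVING COUNT(*) >= 2)

Result:
COUNT(*)
--------
3       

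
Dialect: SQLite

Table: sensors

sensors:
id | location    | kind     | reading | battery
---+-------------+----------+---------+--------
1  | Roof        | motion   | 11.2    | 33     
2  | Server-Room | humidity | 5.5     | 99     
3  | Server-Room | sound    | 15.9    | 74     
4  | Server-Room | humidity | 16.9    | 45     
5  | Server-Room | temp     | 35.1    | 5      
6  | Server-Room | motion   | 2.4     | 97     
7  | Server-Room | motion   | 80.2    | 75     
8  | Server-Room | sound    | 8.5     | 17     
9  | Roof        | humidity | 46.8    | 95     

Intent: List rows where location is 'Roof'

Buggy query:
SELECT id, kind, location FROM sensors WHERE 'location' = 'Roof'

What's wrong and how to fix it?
Bug: Single quotes denote string literals in SQL; the column name is being compared as a constant string

Fix: Reference the column as location without single quotes

Corrected query:
SELECT id, kind, location FROM sensors WHERE location = 'Roof'

Result:
id | kind     | location
---+----------+---------
1  | motion   | Roof    
9  | humidity | Roof    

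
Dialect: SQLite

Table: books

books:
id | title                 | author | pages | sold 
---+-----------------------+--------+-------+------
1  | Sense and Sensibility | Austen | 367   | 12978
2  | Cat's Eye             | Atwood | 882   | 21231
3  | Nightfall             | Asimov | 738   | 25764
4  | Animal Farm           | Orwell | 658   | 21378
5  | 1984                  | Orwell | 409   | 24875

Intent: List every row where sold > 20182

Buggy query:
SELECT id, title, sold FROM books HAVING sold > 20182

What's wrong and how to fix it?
Bug: This is a non-aggregate query (no GROUP BY, no aggregates), so in SQLite the HAVING clause is invalid here; a row-level condition belongs in WHERE

Fix: Replace HAVING with WHERE since the condition applies to individual rows

Corrected query:
SELECT id, title, sold FROM books WHERE sold > 20182

Result:
id | title       | sold 
---+-------------+------
2  | Cat's Eye   | 21231
3  | Nightfall   | 25764
4  | Animal Farm | 21378
5  | 1984        | 24875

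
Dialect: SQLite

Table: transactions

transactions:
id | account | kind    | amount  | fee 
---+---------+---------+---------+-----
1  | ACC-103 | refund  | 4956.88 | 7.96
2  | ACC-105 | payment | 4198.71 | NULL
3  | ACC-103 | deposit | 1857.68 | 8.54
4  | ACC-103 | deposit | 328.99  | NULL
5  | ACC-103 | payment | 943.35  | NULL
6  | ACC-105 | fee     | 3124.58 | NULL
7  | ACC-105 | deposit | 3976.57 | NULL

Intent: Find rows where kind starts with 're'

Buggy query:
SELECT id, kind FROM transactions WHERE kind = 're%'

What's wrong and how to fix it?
Bug: Wildcards only work with LIKE; '=' treats '%' as a literal character

Fix: Replace '=' with LIKE so 're%' is treated as a pattern

Corrected query:
SELECT id, kind FROM transactions WHERE kind LIKE 're%'

Result:
id | kind  
---+-------
1  | refund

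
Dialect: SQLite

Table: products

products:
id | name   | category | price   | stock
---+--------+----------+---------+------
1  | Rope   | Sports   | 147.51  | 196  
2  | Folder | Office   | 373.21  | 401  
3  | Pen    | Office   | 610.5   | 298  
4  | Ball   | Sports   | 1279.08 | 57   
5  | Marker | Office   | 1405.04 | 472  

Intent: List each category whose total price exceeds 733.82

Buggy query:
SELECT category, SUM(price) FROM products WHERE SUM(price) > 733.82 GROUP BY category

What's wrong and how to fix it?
Bug: Aggregate functions cannot appear in a WHERE clause

Fix: Use HAVING (which filters groups after aggregation) instead of WHERE

Corrected query:
SELECT category, SUM(price) FROM products GROUP BY category HAVING SUM(price) > 733.82

Result:
category | SUM(price)
---------+-----------
Office   | 2388.75   
Sports   | 1426.59   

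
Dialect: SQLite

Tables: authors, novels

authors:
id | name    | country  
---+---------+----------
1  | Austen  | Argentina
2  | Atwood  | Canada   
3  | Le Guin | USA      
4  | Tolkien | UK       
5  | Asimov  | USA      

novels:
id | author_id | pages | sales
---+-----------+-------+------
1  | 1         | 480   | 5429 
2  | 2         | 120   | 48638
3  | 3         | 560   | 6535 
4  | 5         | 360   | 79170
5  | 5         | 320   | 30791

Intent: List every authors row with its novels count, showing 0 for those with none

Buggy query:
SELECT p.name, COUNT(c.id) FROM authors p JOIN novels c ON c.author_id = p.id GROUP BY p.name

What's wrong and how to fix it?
Bug: INNER JOIN drops authors rows that have no matching novels rows

Fix: Switch to LEFT JOIN to retain unmatched parent rows

Corrected query:
SELECT p.name, COUNT(c.id) FROM authors p LEFT JOIN novels c ON c.author_id = p.id GROUP BY p.name

Result:
name    | COUNT(c.id)
--------+------------
Asimov  | 2          
Atwood  | 1          
Austen  | 1          
Le Guin | 1          
Tolkien | 0          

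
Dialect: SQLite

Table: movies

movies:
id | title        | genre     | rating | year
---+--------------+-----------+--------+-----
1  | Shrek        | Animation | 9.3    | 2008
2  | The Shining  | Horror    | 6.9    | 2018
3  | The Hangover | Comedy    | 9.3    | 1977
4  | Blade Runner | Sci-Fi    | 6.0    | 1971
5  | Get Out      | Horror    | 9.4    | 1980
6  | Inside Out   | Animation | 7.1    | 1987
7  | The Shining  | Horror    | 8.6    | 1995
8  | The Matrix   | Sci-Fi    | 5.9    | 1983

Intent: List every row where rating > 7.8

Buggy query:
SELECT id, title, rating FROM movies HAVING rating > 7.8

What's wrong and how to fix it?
Bug: This is a non-aggregate query (no GROUP BY, no aggregates), so in SQLite the HAVING clause is invalid here; a row-level condition belongs in WHERE

Fix: Use WHERE for row-level filtering

Corrected query:
SELECT id, title, rating FROM movies WHERE rating > 7.8

Result:
id | title        | rating
---+--------------+-------
1  | Shrek        | 9.3   
3  | The Hangover | 9.3   
5  | Get Out      | 9.4   
7  | The Shining  | 8.6   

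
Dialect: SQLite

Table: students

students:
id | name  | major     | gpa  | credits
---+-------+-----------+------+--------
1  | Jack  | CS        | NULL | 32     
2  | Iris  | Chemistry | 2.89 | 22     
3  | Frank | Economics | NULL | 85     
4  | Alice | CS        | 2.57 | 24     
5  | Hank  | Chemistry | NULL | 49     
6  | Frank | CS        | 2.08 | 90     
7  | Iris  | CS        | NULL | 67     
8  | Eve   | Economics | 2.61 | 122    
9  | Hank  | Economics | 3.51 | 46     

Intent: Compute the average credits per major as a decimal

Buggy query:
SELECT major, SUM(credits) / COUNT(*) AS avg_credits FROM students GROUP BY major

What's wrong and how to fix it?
Bug: SUM(credits) and COUNT(*) are both integers; the division truncates the fractional part

Fix: Cast one side to REAL so the division keeps the fractional part

Corrected query:
SELECT major, SUM(credits) * 1.0 / COUNT(*) AS avg_credits FROM students GROUP BY major

Result:
major     | avg_credits
----------+------------
CS        | 53.25      
Chemistry | 35.5       
Economics | 84.333333  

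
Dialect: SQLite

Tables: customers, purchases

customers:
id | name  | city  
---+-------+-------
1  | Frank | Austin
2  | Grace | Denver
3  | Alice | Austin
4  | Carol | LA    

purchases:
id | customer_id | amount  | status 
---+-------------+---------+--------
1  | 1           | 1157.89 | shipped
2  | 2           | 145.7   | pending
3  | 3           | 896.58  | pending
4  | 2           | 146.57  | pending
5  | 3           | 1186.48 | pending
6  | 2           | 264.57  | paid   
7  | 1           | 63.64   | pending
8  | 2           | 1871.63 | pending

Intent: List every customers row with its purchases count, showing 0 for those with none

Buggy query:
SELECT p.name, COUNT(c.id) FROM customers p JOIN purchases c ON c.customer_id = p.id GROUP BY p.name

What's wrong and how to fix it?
Bug: An inner join excludes parents with zero children

Fix: Use LEFT JOIN so parents without children still appear (COUNT(c.id) gives 0)

Corrected query:
SELECT p.name, COUNT(c.id) FROM customers p LEFT JOIN purchases c ON c.customer_id = p.id GROUP BY p.name

Result:
name  | COUNT(c.id)
------+------------
Alice | 2          
Carol | 0          
Frank | 2          
Grace | 4          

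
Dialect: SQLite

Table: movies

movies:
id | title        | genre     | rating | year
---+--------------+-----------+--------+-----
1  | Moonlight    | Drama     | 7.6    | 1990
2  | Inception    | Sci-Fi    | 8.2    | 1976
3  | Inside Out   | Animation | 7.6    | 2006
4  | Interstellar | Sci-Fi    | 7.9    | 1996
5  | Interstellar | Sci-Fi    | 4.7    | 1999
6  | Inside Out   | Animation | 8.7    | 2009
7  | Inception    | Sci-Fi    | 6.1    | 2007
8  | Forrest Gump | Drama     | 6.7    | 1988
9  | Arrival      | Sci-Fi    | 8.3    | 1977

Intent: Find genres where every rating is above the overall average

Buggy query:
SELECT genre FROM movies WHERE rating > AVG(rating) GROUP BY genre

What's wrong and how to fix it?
Bug: WHERE evaluates per row before aggregation, so AVG() is unavailable

Fix: Compute the overall average in a scalar subquery and compare each group's MIN against it in HAVING

Corrected query:
SELECT genre FROM movies GROUP BY genre HAVING MIN(rating) > (SELECT AVG(rating) FROM movies)

Result:
genre    
---------
Animation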